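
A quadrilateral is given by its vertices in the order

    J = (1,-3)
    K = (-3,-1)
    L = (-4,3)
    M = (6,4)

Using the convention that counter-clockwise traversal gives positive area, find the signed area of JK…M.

-39.5

Apply the shoelace (surveyor's) formula: 2A = Σ (x_i·y_{i+1} − x_{i+1}·y_i), indices taken mod 4.
Cross-terms: -10, -13, -34, -22  ⇒  Σ = -79
Signed area = Σ/2 = -39.5 (negative ⇒ clockwise traversal).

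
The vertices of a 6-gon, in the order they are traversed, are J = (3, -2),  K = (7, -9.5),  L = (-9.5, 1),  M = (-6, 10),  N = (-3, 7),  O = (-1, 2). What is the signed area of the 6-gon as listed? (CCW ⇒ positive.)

Σ = (-14.5) + (-83.25) + (-89) + (-12) + (1) + (-4) = -201.75
Signed area = Σ/2 = -100.875 (negative ⇒ clockwise traversal).

-100.875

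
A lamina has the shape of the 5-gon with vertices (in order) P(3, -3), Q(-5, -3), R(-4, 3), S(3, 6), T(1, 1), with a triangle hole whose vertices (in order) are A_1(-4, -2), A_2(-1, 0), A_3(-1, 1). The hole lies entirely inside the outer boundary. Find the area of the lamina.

45

Outer boundary:
Apply Gauss's area formula: 2A = Σ (x_i·y_{i+1} − x_{i+1}·y_i), indices taken mod 5.
P→Q: (3)(-3) − (-5)(-3) = -24
Q→R: (-5)(3) − (-4)(-3) = -27
R→S: (-4)(6) − (3)(3) = -33
S→T: (3)(1) − (1)(6) = -3
T→P: (1)(-3) − (3)(1) = -6
Σ = -93
Area = |Σ|/2 = 46.5.
Hole:
Apply Gauss's area formula: 2A = Σ (x_i·y_{i+1} − x_{i+1}·y_i), indices taken mod 3.
A_1→A_2: (-4)(0) − (-1)(-2) = -2
A_2→A_3: (-1)(1) − (-1)(0) = -1
A_3→A_1: (-1)(-2) − (-4)(1) = 6
Σ = 3
Area = |Σ|/2 = 1.5.
Net area = 46.5 − 1.5 = 45.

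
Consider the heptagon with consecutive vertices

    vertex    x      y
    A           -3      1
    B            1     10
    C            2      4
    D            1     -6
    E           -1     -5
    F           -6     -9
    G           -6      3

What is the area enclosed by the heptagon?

Cross-terms: -31, -16, -16, -11, -21, -72, 3  ⇒  Σ = -164
Area = |Σ|/2 = 82.

82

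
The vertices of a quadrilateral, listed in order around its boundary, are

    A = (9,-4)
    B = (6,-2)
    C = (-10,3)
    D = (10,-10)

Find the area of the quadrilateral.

A→B: (9)(-2) − (6)(-4) = 6
B→C: (6)(3) − (-10)(-2) = -2
C→D: (-10)(-10) − (10)(3) = 70
D→A: (10)(-4) − (9)(-10) = 50
Σ = 124
Area = |Σ|/2 = 62.

62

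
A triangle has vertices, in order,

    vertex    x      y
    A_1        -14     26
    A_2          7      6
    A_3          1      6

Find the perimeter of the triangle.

|A_1A_2| = √((21)² + (-20)²) = √841 = 29
|A_2A_3| = √((-6)² + (0)²) = √36 = 6
|A_3A_1| = √((-15)² + (20)²) = √625 = 25
Perimeter = 29 + 6 + 25 = 60.

60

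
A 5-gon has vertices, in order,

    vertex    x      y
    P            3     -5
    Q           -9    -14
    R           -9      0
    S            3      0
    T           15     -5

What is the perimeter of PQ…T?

66

|PQ| = √((-12)² + (-9)²) = √225 = 15
|QR| = √((0)² + (14)²) = √196 = 14
|RS| = √((12)² + (0)²) = √144 = 12
|ST| = √((12)² + (-5)²) = √169 = 13
|TP| = √((-12)² + (0)²) = √144 = 12
Perimeter = 15 + 14 + 12 + 13 + 12 = 66.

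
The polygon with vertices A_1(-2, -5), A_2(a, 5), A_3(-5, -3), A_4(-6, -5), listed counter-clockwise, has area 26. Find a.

5

The doubled signed area Σ (x_i y_{i+1} − x_{i+1} y_i) is linear in a.
With a=0 it equals 42; the coefficient of a is 2 (from the two edges through A_2).
So 2·a + 42 = 2·26 = 52 ⇒ a = 5.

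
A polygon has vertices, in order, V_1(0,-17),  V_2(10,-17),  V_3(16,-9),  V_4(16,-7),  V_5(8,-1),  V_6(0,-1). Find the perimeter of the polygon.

|V_1V_2| = √((10)² + (0)²) = √100 = 10
|V_2V_3| = √((6)² + (8)²) = √100 = 10
|V_3V_4| = √((0)² + (2)²) = √4 = 2
|V_4V_5| = √((-8)² + (6)²) = √100 = 10
|V_5V_6| = √((-8)² + (0)²) = √64 = 8
|V_6V_1| = √((0)² + (-16)²) = √256 = 16
Perimeter = 10 + 10 + 2 + 10 + 8 + 16 = 56.

56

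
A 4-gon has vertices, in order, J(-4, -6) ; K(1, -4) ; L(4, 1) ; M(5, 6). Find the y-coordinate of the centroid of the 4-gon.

Apply the shoelace (surveyor's) formula. First the cross-terms c_i = x_i·y_{i+1} − x_{i+1}·y_i:
  22, 17, 19, -6  ⇒  2A = 52, A = 26.
Then Σ (y_i + y_{i+1})·c_i = -138, so ȳ = -138 / (6·26) = -23/26.

-23/26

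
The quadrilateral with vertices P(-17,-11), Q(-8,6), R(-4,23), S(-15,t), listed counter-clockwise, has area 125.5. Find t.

The doubled signed area Σ (x_i y_{i+1} − x_{i+1} y_i) is linear in t.
With t=0 it equals 160; the coefficient of t is 13 (from the two edges through S).
So 13·t + 160 = 2·125.5 = 251 ⇒ t = 7.

7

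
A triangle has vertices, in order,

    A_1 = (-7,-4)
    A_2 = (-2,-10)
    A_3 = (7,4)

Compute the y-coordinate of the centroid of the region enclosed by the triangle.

-10/3

Apply the shoelace formula. First the cross-terms c_i = x_i·y_{i+1} − x_{i+1}·y_i:
  62, 62, 0  ⇒  2A = 124, A = 62.
Then Σ (y_i + y_{i+1})·c_i = -1240, so ȳ = -1240 / (6·62) = -10/3.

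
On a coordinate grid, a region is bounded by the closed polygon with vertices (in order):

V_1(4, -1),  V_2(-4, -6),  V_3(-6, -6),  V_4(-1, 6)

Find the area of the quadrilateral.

52.5

Σ = (-28) + (-12) + (-42) + (-23) = -105
Area = |Σ|/2 = 52.5.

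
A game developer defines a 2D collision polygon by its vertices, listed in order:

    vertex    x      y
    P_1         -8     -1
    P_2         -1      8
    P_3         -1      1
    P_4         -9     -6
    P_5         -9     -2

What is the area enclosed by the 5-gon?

43

Apply the surveyor's formula: 2A = Σ (x_i·y_{i+1} − x_{i+1}·y_i), indices taken mod 5.
Σ = (-65) + (7) + (15) + (-36) + (-7) = -86
Area = |Σ|/2 = 43.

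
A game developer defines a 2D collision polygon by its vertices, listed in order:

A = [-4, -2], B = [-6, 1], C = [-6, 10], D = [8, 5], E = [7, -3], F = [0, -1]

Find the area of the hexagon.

Apply the shoelace formula: 2A = Σ (x_i·y_{i+1} − x_{i+1}·y_i), indices taken mod 6.
Σ = (-16) + (-54) + (-110) + (-59) + (-7) + (-4) = -250
Area = |Σ|/2 = 125.

125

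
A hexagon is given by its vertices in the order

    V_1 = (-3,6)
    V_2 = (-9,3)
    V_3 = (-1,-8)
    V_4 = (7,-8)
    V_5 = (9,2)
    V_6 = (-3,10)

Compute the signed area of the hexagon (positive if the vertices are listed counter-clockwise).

189

Σ = (45) + (75) + (64) + (86) + (96) + (12) = 378
Signed area = Σ/2 = 189 (positive ⇒ counter-clockwise traversal).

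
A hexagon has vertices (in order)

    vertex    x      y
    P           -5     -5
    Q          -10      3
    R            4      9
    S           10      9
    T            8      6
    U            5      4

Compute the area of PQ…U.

Apply Gauss's area formula: 2A = Σ (x_i·y_{i+1} − x_{i+1}·y_i), indices taken mod 6.
P→Q: (-5)(3) − (-10)(-5) = -65
Q→R: (-10)(9) − (4)(3) = -102
R→S: (4)(9) − (10)(9) = -54
S→T: (10)(6) − (8)(9) = -12
T→U: (8)(4) − (5)(6) = 2
U→P: (5)(-5) − (-5)(4) = -5
Σ = -236
Area = |Σ|/2 = 118.

118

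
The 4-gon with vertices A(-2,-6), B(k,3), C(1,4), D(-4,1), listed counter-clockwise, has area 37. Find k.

4

The doubled signed area Σ (x_i y_{i+1} − x_{i+1} y_i) is linear in k.
With k=0 it equals 34; the coefficient of k is 10 (from the two edges through B).
So 10·k + 34 = 2·37 = 74 ⇒ k = 4.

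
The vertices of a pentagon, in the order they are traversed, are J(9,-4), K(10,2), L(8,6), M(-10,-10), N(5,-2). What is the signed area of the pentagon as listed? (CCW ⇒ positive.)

Apply the surveyor's formula: 2A = Σ (x_i·y_{i+1} − x_{i+1}·y_i), indices taken mod 5.
Cross-terms: 58, 44, -20, 70, -2  ⇒  Σ = 150
Signed area = Σ/2 = 75 (positive ⇒ counter-clockwise traversal).

75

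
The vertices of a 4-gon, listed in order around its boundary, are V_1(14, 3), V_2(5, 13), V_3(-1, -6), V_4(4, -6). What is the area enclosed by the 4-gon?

138

Apply the shoelace (surveyor's) formula: 2A = Σ (x_i·y_{i+1} − x_{i+1}·y_i), indices taken mod 4.
V_1→V_2: (14)(13) − (5)(3) = 167
V_2→V_3: (5)(-6) − (-1)(13) = -17
V_3→V_4: (-1)(-6) − (4)(-6) = 30
V_4→V_1: (4)(3) − (14)(-6) = 96
Σ = 276
Area = |Σ|/2 = 138.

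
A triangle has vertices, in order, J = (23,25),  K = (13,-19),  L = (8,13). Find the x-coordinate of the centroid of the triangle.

Apply the shoelace formula. First the cross-terms c_i = x_i·y_{i+1} − x_{i+1}·y_i:
  -762, 321, -99  ⇒  2A = -540, A = -270.
Then Σ (x_i + x_{i+1})·c_i = -23760, so x̄ = -23760 / (6·(-270)) = 44/3.

44/3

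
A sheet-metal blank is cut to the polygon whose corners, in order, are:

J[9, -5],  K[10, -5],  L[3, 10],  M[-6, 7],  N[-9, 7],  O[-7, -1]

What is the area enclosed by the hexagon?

162

Cross-terms: 5, 115, 81, 21, 58, 44  ⇒  Σ = 324
Area = |Σ|/2 = 162.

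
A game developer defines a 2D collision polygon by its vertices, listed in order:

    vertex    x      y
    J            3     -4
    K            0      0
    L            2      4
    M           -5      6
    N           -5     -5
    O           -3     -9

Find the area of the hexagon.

78

Apply the shoelace (surveyor's) formula: 2A = Σ (x_i·y_{i+1} − x_{i+1}·y_i), indices taken mod 6.
Cross-terms: 0, 0, 32, 55, 30, 39  ⇒  Σ = 156
Area = |Σ|/2 = 78.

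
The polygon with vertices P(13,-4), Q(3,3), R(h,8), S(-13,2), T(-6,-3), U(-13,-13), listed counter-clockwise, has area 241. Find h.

Write out the shoelace sum; only the two edges meeting at R involve h:
2·Area = [(3·8 − h·3) + (h·2 − (-13)·8)] + 362
       = -1·h + 490 = 482
⇒ h = 8.

8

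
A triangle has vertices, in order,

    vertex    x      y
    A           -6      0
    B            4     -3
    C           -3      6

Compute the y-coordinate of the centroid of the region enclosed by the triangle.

Apply the shoelace formula. First the cross-terms c_i = x_i·y_{i+1} − x_{i+1}·y_i:
  18, 15, 36  ⇒  2A = 69, A = 34.5.
Then Σ (y_i + y_{i+1})·c_i = 207, so ȳ = 207 / (6·34.5) = 1.

1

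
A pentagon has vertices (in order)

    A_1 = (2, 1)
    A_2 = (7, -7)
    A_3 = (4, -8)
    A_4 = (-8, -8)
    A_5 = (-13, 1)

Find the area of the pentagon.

136

Apply the surveyor's formula: 2A = Σ (x_i·y_{i+1} − x_{i+1}·y_i), indices taken mod 5.
A_1→A_2: (2)(-7) − (7)(1) = -21
A_2→A_3: (7)(-8) − (4)(-7) = -28
A_3→A_4: (4)(-8) − (-8)(-8) = -96
A_4→A_5: (-8)(1) − (-13)(-8) = -112
A_5→A_1: (-13)(1) − (2)(1) = -15
Σ = -272
Area = |Σ|/2 = 136.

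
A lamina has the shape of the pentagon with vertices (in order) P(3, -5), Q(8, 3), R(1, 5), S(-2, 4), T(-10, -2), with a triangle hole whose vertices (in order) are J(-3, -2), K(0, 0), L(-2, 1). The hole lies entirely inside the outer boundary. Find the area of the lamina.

96.5

Outer boundary:
Apply the surveyor's formula: 2A = Σ (x_i·y_{i+1} − x_{i+1}·y_i), indices taken mod 5.
P→Q: (3)(3) − (8)(-5) = 49
Q→R: (8)(5) − (1)(3) = 37
R→S: (1)(4) − (-2)(5) = 14
S→T: (-2)(-2) − (-10)(4) = 44
T→P: (-10)(-5) − (3)(-2) = 56
Σ = 200
Area = |Σ|/2 = 100.
Hole:
Σ = (0) + (0) + (7) = 7
Area = |Σ|/2 = 3.5.
Net area = 100 − 3.5 = 96.5.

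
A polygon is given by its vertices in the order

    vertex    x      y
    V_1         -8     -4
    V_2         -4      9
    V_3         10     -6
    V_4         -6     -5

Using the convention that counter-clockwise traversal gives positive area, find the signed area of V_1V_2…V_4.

Apply Gauss's area formula: 2A = Σ (x_i·y_{i+1} − x_{i+1}·y_i), indices taken mod 4.
V_1→V_2: (-8)(9) − (-4)(-4) = -88
V_2→V_3: (-4)(-6) − (10)(9) = -66
V_3→V_4: (10)(-5) − (-6)(-6) = -86
V_4→V_1: (-6)(-4) − (-8)(-5) = -16
Σ = -256
Signed area = Σ/2 = -128 (negative ⇒ clockwise traversal).

-128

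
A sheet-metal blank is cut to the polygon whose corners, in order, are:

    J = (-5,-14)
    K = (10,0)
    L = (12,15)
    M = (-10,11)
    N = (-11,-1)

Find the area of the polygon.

426

Apply the surveyor's formula: 2A = Σ (x_i·y_{i+1} − x_{i+1}·y_i), indices taken mod 5.
J→K: (-5)(0) − (10)(-14) = 140
K→L: (10)(15) − (12)(0) = 150
L→M: (12)(11) − (-10)(15) = 282
M→N: (-10)(-1) − (-11)(11) = 131
N→J: (-11)(-14) − (-5)(-1) = 149
Σ = 852
Area = |Σ|/2 = 426.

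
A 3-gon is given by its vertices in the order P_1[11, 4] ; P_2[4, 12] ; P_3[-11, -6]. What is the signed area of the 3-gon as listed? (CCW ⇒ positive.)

123

P_1→P_2: (11)(12) − (4)(4) = 116
P_2→P_3: (4)(-6) − (-11)(12) = 108
P_3→P_1: (-11)(4) − (11)(-6) = 22
Σ = 246
Signed area = Σ/2 = 123 (positive ⇒ counter-clockwise traversal).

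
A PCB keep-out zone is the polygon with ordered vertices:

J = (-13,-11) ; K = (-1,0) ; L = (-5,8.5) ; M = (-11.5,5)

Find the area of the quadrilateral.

Apply Gauss's area formula: 2A = Σ (x_i·y_{i+1} − x_{i+1}·y_i), indices taken mod 4.
Cross-terms: -11, -8.5, 72.75, 191.5  ⇒  Σ = 244.75
Area = |Σ|/2 = 122.375.

122.375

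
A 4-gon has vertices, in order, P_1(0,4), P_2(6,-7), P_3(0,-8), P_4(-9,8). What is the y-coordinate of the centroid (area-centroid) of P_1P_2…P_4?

-2/3

Apply the shoelace formula. First the cross-terms c_i = x_i·y_{i+1} − x_{i+1}·y_i:
  -24, -48, -72, -36  ⇒  2A = -180, A = -90.
Then Σ (y_i + y_{i+1})·c_i = 360, so ȳ = 360 / (6·(-90)) = -2/3.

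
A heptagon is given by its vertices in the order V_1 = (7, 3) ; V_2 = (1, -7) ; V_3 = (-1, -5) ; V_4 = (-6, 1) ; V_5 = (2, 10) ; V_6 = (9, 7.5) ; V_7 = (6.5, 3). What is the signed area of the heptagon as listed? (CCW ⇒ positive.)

Apply the shoelace formula: 2A = Σ (x_i·y_{i+1} − x_{i+1}·y_i), indices taken mod 7.
Σ = (-52) + (-12) + (-31) + (-62) + (-75) + (-21.75) + (-1.5) = -255.25
Signed area = Σ/2 = -127.625 (negative ⇒ clockwise traversal).

-127.625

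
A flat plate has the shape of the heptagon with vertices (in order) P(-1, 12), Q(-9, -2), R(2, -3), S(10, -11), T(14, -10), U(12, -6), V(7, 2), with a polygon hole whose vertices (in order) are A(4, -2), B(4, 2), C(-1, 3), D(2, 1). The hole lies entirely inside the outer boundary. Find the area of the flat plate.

188

Outer boundary:
Apply the shoelace (surveyor's) formula: 2A = Σ (x_i·y_{i+1} − x_{i+1}·y_i), indices taken mod 7.
P→Q: (-1)(-2) − (-9)(12) = 110
Q→R: (-9)(-3) − (2)(-2) = 31
R→S: (2)(-11) − (10)(-3) = 8
S→T: (10)(-10) − (14)(-11) = 54
T→U: (14)(-6) − (12)(-10) = 36
U→V: (12)(2) − (7)(-6) = 66
V→P: (7)(12) − (-1)(2) = 86
Σ = 391
Area = |Σ|/2 = 195.5.
Hole:
Σ = (16) + (14) + (-7) + (-8) = 15
Area = |Σ|/2 = 7.5.
Net area = 195.5 − 7.5 = 188.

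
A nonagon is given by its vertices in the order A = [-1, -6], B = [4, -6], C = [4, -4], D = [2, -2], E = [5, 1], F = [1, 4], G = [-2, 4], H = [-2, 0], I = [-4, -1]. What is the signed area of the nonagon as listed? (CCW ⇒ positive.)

Apply the shoelace (surveyor's) formula: 2A = Σ (x_i·y_{i+1} − x_{i+1}·y_i), indices taken mod 9.
Cross-terms: 30, 8, 0, 12, 19, 12, 8, 2, 23  ⇒  Σ = 114
Signed area = Σ/2 = 57 (positive ⇒ counter-clockwise traversal).

57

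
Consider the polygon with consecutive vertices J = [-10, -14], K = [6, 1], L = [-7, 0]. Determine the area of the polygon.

89.5

Apply Gauss's area formula: 2A = Σ (x_i·y_{i+1} − x_{i+1}·y_i), indices taken mod 3.
Σ = (74) + (7) + (98) = 179
Area = |Σ|/2 = 89.5.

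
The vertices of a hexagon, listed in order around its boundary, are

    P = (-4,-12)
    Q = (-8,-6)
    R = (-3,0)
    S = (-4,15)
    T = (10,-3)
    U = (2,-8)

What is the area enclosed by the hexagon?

Σ = (-72) + (-18) + (-45) + (-138) + (-74) + (-56) = -403
Area = |Σ|/2 = 201.5.

201.5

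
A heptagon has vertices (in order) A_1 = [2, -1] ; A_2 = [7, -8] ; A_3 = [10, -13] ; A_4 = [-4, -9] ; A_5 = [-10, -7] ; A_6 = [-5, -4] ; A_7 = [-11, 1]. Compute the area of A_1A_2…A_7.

129.5

Apply the surveyor's formula: 2A = Σ (x_i·y_{i+1} − x_{i+1}·y_i), indices taken mod 7.
A_1→A_2: (2)(-8) − (7)(-1) = -9
A_2→A_3: (7)(-13) − (10)(-8) = -11
A_3→A_4: (10)(-9) − (-4)(-13) = -142
A_4→A_5: (-4)(-7) − (-10)(-9) = -62
A_5→A_6: (-10)(-4) − (-5)(-7) = 5
A_6→A_7: (-5)(1) − (-11)(-4) = -49
A_7→A_1: (-11)(-1) − (2)(1) = 9
Σ = -259
Area = |Σ|/2 = 129.5.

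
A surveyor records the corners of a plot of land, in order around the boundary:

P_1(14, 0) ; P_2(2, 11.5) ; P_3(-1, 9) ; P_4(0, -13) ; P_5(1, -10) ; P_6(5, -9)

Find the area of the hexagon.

191.75

Cross-terms: 161, 29.5, 13, 13, 41, 126  ⇒  Σ = 383.5
Area = |Σ|/2 = 191.75.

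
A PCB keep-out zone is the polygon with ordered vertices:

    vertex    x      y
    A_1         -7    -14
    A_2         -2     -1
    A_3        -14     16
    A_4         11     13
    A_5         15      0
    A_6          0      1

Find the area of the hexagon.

299

Apply the shoelace (surveyor's) formula: 2A = Σ (x_i·y_{i+1} − x_{i+1}·y_i), indices taken mod 6.
Σ = (-21) + (-46) + (-358) + (-195) + (15) + (7) = -598
Area = |Σ|/2 = 299.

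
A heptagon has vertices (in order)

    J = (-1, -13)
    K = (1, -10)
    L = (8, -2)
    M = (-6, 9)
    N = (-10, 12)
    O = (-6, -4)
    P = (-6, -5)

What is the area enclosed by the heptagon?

Σ = (23) + (78) + (60) + (18) + (112) + (6) + (73) = 370
Area = |Σ|/2 = 185.

185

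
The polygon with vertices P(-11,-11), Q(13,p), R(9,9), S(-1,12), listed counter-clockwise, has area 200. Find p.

6

Write out the shoelace sum; only the two edges meeting at Q involve p:
2·Area = [((-11)·p − 13·(-11)) + (13·9 − 9·p)] + 260
       = -20·p + 520 = 400
⇒ p = 6.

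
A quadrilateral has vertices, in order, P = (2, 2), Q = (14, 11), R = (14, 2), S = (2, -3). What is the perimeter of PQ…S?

42

|PQ| = √((12)² + (9)²) = √225 = 15
|QR| = √((0)² + (-9)²) = √81 = 9
|RS| = √((-12)² + (-5)²) = √169 = 13
|SP| = √((0)² + (5)²) = √25 = 5
Perimeter = 15 + 9 + 13 + 5 = 42.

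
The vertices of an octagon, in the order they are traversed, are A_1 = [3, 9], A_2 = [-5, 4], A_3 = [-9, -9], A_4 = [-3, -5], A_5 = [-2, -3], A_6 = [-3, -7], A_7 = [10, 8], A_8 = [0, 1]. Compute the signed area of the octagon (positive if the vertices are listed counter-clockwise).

106.5

Apply Gauss's area formula: 2A = Σ (x_i·y_{i+1} − x_{i+1}·y_i), indices taken mod 8.
A_1→A_2: (3)(4) − (-5)(9) = 57
A_2→A_3: (-5)(-9) − (-9)(4) = 81
A_3→A_4: (-9)(-5) − (-3)(-9) = 18
A_4→A_5: (-3)(-3) − (-2)(-5) = -1
A_5→A_6: (-2)(-7) − (-3)(-3) = 5
A_6→A_7: (-3)(8) − (10)(-7) = 46
A_7→A_8: (10)(1) − (0)(8) = 10
A_8→A_1: (0)(9) − (3)(1) = -3
Σ = 213
Signed area = Σ/2 = 106.5 (positive ⇒ counter-clockwise traversal).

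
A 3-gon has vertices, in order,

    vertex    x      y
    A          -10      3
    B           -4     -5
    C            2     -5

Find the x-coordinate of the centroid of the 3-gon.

Apply the surveyor's formula. First the cross-terms c_i = x_i·y_{i+1} − x_{i+1}·y_i:
  62, 30, -44  ⇒  2A = 48, A = 24.
Then Σ (x_i + x_{i+1})·c_i = -576, so x̄ = -576 / (6·24) = -4.

-4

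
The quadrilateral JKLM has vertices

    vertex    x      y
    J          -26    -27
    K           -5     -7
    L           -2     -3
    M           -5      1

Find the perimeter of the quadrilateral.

74

|JK| = √((21)² + (20)²) = √841 = 29
|KL| = √((3)² + (4)²) = √25 = 5
|LM| = √((-3)² + (4)²) = √25 = 5
|MJ| = √((-21)² + (-28)²) = √1225 = 35
Perimeter = 29 + 5 + 5 + 35 = 74.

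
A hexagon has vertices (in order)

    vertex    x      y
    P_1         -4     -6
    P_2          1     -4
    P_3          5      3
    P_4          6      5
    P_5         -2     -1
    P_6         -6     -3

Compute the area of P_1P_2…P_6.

40

Apply the shoelace (surveyor's) formula: 2A = Σ (x_i·y_{i+1} − x_{i+1}·y_i), indices taken mod 6.
P_1→P_2: (-4)(-4) − (1)(-6) = 22
P_2→P_3: (1)(3) − (5)(-4) = 23
P_3→P_4: (5)(5) − (6)(3) = 7
P_4→P_5: (6)(-1) − (-2)(5) = 4
P_5→P_6: (-2)(-3) − (-6)(-1) = 0
P_6→P_1: (-6)(-6) − (-4)(-3) = 24
Σ = 80
Area = |Σ|/2 = 40.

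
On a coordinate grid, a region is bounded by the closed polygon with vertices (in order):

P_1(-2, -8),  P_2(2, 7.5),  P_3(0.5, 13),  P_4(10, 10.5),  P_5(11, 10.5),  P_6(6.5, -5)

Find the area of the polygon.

148.625

P_1→P_2: (-2)(7.5) − (2)(-8) = 1
P_2→P_3: (2)(13) − (0.5)(7.5) = 22.25
P_3→P_4: (0.5)(10.5) − (10)(13) = -124.75
P_4→P_5: (10)(10.5) − (11)(10.5) = -10.5
P_5→P_6: (11)(-5) − (6.5)(10.5) = -123.25
P_6→P_1: (6.5)(-8) − (-2)(-5) = -62
Σ = -297.25
Area = |Σ|/2 = 148.625.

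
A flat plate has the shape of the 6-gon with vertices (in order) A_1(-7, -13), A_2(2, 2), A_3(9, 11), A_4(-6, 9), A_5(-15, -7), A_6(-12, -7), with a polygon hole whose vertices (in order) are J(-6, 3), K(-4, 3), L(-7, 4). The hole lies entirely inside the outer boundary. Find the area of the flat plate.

233

Outer boundary:
Σ = (12) + (4) + (147) + (177) + (21) + (107) = 468
Area = |Σ|/2 = 234.
Hole:
Apply the surveyor's formula: 2A = Σ (x_i·y_{i+1} − x_{i+1}·y_i), indices taken mod 3.
Σ = (-6) + (5) + (3) = 2
Area = |Σ|/2 = 1.
Net area = 234 − 1 = 233.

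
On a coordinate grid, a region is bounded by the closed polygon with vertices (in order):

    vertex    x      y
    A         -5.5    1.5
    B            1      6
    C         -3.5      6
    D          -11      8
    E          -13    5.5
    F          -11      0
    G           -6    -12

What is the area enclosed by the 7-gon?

Apply the surveyor's formula: 2A = Σ (x_i·y_{i+1} − x_{i+1}·y_i), indices taken mod 7.
Σ = (-34.5) + (27) + (38) + (43.5) + (60.5) + (132) + (-75) = 191.5
Area = |Σ|/2 = 95.75.

95.75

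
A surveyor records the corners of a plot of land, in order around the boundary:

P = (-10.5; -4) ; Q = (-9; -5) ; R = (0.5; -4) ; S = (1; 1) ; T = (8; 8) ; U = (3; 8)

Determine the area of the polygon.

Σ = (16.5) + (38.5) + (4.5) + (0) + (40) + (72) = 171.5
Area = |Σ|/2 = 85.75.

85.75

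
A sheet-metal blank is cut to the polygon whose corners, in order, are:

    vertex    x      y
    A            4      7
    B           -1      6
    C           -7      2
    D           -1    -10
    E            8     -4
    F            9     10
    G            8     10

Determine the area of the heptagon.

184.5

Apply the shoelace formula: 2A = Σ (x_i·y_{i+1} − x_{i+1}·y_i), indices taken mod 7.
A→B: (4)(6) − (-1)(7) = 31
B→C: (-1)(2) − (-7)(6) = 40
C→D: (-7)(-10) − (-1)(2) = 72
D→E: (-1)(-4) − (8)(-10) = 84
E→F: (8)(10) − (9)(-4) = 116
F→G: (9)(10) − (8)(10) = 10
G→A: (8)(7) − (4)(10) = 16
Σ = 369
Area = |Σ|/2 = 184.5.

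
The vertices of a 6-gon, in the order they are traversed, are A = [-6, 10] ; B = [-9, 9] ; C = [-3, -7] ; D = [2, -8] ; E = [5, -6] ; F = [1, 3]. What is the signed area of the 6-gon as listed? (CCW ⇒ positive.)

Σ = (36) + (90) + (38) + (28) + (21) + (28) = 241
Signed area = Σ/2 = 120.5 (positive ⇒ counter-clockwise traversal).

120.5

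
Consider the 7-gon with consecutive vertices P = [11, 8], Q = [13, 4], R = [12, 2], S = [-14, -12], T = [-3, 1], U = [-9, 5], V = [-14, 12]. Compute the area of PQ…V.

P→Q: (11)(4) − (13)(8) = -60
Q→R: (13)(2) − (12)(4) = -22
R→S: (12)(-12) − (-14)(2) = -116
S→T: (-14)(1) − (-3)(-12) = -50
T→U: (-3)(5) − (-9)(1) = -6
U→V: (-9)(12) − (-14)(5) = -38
V→P: (-14)(8) − (11)(12) = -244
Σ = -536
Area = |Σ|/2 = 268.

268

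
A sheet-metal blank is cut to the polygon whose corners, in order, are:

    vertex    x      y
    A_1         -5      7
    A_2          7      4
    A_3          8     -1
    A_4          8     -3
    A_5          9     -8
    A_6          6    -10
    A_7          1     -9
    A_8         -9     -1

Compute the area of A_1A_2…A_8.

198.5

Apply the shoelace (surveyor's) formula: 2A = Σ (x_i·y_{i+1} − x_{i+1}·y_i), indices taken mod 8.
Σ = (-69) + (-39) + (-16) + (-37) + (-42) + (-44) + (-82) + (-68) = -397
Area = |Σ|/2 = 198.5.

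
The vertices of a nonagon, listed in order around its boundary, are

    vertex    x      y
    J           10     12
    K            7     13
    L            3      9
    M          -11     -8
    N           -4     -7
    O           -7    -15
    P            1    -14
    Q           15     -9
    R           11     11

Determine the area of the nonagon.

Cross-terms: 46, 24, 75, 45, 11, 113, 201, 264, 22  ⇒  Σ = 801
Area = |Σ|/2 = 400.5.

400.5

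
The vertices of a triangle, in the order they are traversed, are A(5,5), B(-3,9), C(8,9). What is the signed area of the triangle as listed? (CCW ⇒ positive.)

-22

Apply Gauss's area formula: 2A = Σ (x_i·y_{i+1} − x_{i+1}·y_i), indices taken mod 3.
Σ = (60) + (-99) + (-5) = -44
Signed area = Σ/2 = -22 (negative ⇒ clockwise traversal).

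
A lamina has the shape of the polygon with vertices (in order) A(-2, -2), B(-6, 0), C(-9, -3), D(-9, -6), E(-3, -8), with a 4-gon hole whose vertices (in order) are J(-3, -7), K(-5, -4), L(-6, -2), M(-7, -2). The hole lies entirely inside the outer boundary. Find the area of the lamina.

36.5

Outer boundary:
Cross-terms: -12, 18, 27, 54, -10  ⇒  Σ = 77
Area = |Σ|/2 = 38.5.
Hole:
Σ = (-23) + (-14) + (-2) + (43) = 4
Area = |Σ|/2 = 2.
Net area = 38.5 − 2 = 36.5.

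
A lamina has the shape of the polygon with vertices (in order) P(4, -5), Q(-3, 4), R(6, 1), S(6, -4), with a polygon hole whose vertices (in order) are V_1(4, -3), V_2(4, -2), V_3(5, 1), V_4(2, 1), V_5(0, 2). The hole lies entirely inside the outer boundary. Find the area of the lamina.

Outer boundary:
Σ = (1) + (-27) + (-30) + (-14) = -70
Area = |Σ|/2 = 35.
Hole:
Apply the shoelace (surveyor's) formula: 2A = Σ (x_i·y_{i+1} − x_{i+1}·y_i), indices taken mod 5.
Cross-terms: 4, 14, 3, 4, -8  ⇒  Σ = 17
Area = |Σ|/2 = 8.5.
Net area = 35 − 8.5 = 26.5.

26.5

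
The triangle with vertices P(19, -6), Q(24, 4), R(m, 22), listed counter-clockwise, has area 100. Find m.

13

Write out the shoelace sum; only the two edges meeting at R involve m:
2·Area = [(24·22 − m·4) + (m·(-6) − 19·22)] + 220
       = -10·m + 330 = 200
⇒ m = 13.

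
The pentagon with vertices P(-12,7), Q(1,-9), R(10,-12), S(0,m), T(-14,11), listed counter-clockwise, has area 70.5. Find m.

-3

Write out the shoelace sum; only the two edges meeting at S involve m:
2·Area = [(10·m − 0·(-12)) + (0·11 − (-14)·m)] + 213
       = 24·m + 213 = 141
⇒ m = -3.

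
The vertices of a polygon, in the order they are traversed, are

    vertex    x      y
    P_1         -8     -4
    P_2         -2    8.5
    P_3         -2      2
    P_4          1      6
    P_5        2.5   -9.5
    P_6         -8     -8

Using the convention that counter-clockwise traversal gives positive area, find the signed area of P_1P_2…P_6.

-114.75

Cross-terms: -76, 13, -14, -24.5, -96, -32  ⇒  Σ = -229.5
Signed area = Σ/2 = -114.75 (negative ⇒ clockwise traversal).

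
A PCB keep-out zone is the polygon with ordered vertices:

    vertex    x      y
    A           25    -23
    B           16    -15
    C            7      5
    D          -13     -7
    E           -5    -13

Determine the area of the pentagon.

Σ = (-7) + (185) + (16) + (134) + (440) = 768
Area = |Σ|/2 = 384.

384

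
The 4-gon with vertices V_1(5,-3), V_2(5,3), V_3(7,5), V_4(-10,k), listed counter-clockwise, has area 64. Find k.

The doubled signed area Σ (x_i y_{i+1} − x_{i+1} y_i) is linear in k.
With k=0 it equals 114; the coefficient of k is 2 (from the two edges through V_4).
So 2·k + 114 = 2·64 = 128 ⇒ k = 7.

7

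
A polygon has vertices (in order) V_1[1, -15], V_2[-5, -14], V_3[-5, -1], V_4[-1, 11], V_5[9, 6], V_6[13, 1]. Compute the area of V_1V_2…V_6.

Apply the shoelace formula: 2A = Σ (x_i·y_{i+1} − x_{i+1}·y_i), indices taken mod 6.
Cross-terms: -89, -65, -56, -105, -69, -196  ⇒  Σ = -580
Area = |Σ|/2 = 290.

290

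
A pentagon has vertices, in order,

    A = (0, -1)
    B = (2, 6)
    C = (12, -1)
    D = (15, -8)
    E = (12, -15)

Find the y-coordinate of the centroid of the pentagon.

-4

Apply the shoelace formula. First the cross-terms c_i = x_i·y_{i+1} − x_{i+1}·y_i:
  2, -74, -81, -129, -12  ⇒  2A = -294, A = -147.
Then Σ (y_i + y_{i+1})·c_i = 3528, so ȳ = 3528 / (6·(-147)) = -4.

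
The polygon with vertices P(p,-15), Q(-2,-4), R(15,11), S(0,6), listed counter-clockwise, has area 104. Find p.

Write out the shoelace sum; only the two edges meeting at P involve p:
2·Area = [(0·(-15) − p·6) + (p·(-4) − (-2)·(-15))] + 128
       = -10·p + 98 = 208
⇒ p = -11.

-11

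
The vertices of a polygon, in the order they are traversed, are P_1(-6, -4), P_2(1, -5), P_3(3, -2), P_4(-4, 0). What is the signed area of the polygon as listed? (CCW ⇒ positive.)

Apply Gauss's area formula: 2A = Σ (x_i·y_{i+1} − x_{i+1}·y_i), indices taken mod 4.
Cross-terms: 34, 13, -8, 16  ⇒  Σ = 55
Signed area = Σ/2 = 27.5 (positive ⇒ counter-clockwise traversal).

27.5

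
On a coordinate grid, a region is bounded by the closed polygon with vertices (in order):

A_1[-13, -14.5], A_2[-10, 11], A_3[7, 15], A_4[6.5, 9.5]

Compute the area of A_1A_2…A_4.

Apply Gauss's area formula: 2A = Σ (x_i·y_{i+1} − x_{i+1}·y_i), indices taken mod 4.
Σ = (-288) + (-227) + (-31) + (29.25) = -516.75
Area = |Σ|/2 = 258.375.

258.375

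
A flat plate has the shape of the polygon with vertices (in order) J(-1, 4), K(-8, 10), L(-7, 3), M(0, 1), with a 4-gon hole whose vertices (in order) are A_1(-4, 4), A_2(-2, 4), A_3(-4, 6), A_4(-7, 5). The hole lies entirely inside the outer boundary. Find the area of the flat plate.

26

Outer boundary:
Apply the shoelace formula: 2A = Σ (x_i·y_{i+1} − x_{i+1}·y_i), indices taken mod 4.
Cross-terms: 22, 46, -7, 1  ⇒  Σ = 62
Area = |Σ|/2 = 31.
Hole:
Apply the surveyor's formula: 2A = Σ (x_i·y_{i+1} − x_{i+1}·y_i), indices taken mod 4.
Σ = (-8) + (4) + (22) + (-8) = 10
Area = |Σ|/2 = 5.
Net area = 31 − 5 = 26.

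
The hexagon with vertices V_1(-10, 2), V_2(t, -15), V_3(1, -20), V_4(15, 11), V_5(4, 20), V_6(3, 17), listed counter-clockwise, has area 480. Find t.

The doubled signed area Σ (x_i y_{i+1} − x_{i+1} y_i) is linear in t.
With t=0 it equals 916; the coefficient of t is -22 (from the two edges through V_2).
So -22·t + 916 = 2·480 = 960 ⇒ t = -2.

-2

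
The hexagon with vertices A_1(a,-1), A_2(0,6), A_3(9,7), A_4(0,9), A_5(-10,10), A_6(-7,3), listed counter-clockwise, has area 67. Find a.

The doubled signed area Σ (x_i y_{i+1} − x_{i+1} y_i) is linear in a.
With a=0 it equals 164; the coefficient of a is 3 (from the two edges through A_1).
So 3·a + 164 = 2·67 = 134 ⇒ a = -10.

-10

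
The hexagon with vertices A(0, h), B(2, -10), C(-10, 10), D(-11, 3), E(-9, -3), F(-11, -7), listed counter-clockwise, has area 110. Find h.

-10

Write out the shoelace sum; only the two edges meeting at A involve h:
2·Area = [((-11)·h − 0·(-7)) + (0·(-10) − 2·h)] + 90
       = -13·h + 90 = 220
⇒ h = -10.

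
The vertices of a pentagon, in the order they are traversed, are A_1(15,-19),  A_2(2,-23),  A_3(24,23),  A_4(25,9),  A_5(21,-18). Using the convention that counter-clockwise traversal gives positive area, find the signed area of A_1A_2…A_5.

-418

Apply the surveyor's formula: 2A = Σ (x_i·y_{i+1} − x_{i+1}·y_i), indices taken mod 5.
Cross-terms: -307, 598, -359, -639, -129  ⇒  Σ = -836
Signed area = Σ/2 = -418 (negative ⇒ clockwise traversal).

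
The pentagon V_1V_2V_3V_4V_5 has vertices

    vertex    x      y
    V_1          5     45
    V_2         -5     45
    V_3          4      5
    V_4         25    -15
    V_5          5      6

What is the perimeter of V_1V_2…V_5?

148

|V_1V_2| = √((-10)² + (0)²) = √100 = 10
|V_2V_3| = √((9)² + (-40)²) = √1681 = 41
|V_3V_4| = √((21)² + (-20)²) = √841 = 29
|V_4V_5| = √((-20)² + (21)²) = √841 = 29
|V_5V_1| = √((0)² + (39)²) = √1521 = 39
Perimeter = 10 + 41 + 29 + 29 + 39 = 148.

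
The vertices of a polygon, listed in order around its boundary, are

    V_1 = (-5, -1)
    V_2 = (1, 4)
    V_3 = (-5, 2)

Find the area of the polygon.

Σ = (-19) + (22) + (15) = 18
Area = |Σ|/2 = 9.

9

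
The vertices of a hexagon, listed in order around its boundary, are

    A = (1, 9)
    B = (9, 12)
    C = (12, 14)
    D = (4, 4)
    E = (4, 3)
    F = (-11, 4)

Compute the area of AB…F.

Σ = (-69) + (-18) + (-8) + (-4) + (49) + (-103) = -153
Area = |Σ|/2 = 76.5.

76.5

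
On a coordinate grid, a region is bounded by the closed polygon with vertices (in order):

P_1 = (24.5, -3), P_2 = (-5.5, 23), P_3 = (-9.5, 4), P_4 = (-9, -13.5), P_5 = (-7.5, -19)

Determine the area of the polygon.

Apply the shoelace (surveyor's) formula: 2A = Σ (x_i·y_{i+1} − x_{i+1}·y_i), indices taken mod 5.
Cross-terms: 547, 196.5, 164.25, 69.75, 488  ⇒  Σ = 1465.5
Area = |Σ|/2 = 732.75.

732.75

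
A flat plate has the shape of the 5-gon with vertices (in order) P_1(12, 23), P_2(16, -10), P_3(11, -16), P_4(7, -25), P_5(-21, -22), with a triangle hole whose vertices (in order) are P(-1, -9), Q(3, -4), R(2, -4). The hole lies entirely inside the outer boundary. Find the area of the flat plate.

845

Outer boundary:
Σ = (-488) + (-146) + (-163) + (-679) + (-219) = -1695
Area = |Σ|/2 = 847.5.
Hole:
Apply the surveyor's formula: 2A = Σ (x_i·y_{i+1} − x_{i+1}·y_i), indices taken mod 3.
Σ = (31) + (-4) + (-22) = 5
Area = |Σ|/2 = 2.5.
Net area = 847.5 − 2.5 = 845.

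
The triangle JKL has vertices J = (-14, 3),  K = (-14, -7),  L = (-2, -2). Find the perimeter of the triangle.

|JK| = √((0)² + (-10)²) = √100 = 10
|KL| = √((12)² + (5)²) = √169 = 13
|LJ| = √((-12)² + (5)²) = √169 = 13
Perimeter = 10 + 13 + 13 = 36.

36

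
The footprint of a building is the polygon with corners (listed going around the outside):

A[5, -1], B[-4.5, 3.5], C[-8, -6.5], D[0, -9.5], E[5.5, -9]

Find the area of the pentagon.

119

Apply the surveyor's formula: 2A = Σ (x_i·y_{i+1} − x_{i+1}·y_i), indices taken mod 5.
A→B: (5)(3.5) − (-4.5)(-1) = 13
B→C: (-4.5)(-6.5) − (-8)(3.5) = 57.25
C→D: (-8)(-9.5) − (0)(-6.5) = 76
D→E: (0)(-9) − (5.5)(-9.5) = 52.25
E→A: (5.5)(-1) − (5)(-9) = 39.5
Σ = 238
Area = |Σ|/2 = 119.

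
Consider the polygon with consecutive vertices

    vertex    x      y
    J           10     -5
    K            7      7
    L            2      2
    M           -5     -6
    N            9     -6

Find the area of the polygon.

101

Σ = (105) + (0) + (-2) + (84) + (15) = 202
Area = |Σ|/2 = 101.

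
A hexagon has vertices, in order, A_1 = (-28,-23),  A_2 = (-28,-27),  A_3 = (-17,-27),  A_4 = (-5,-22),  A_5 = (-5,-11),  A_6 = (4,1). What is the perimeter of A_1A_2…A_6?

94

|A_1A_2| = √((0)² + (-4)²) = √16 = 4
|A_2A_3| = √((11)² + (0)²) = √121 = 11
|A_3A_4| = √((12)² + (5)²) = √169 = 13
|A_4A_5| = √((0)² + (11)²) = √121 = 11
|A_5A_6| = √((9)² + (12)²) = √225 = 15
|A_6A_1| = √((-32)² + (-24)²) = √1600 = 40
Perimeter = 4 + 11 + 13 + 11 + 15 + 40 = 94.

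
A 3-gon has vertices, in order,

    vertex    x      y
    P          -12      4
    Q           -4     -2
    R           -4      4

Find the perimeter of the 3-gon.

|PQ| = √((8)² + (-6)²) = √100 = 10
|QR| = √((0)² + (6)²) = √36 = 6
|RP| = √((-8)² + (0)²) = √64 = 8
Perimeter = 10 + 6 + 8 = 24.

24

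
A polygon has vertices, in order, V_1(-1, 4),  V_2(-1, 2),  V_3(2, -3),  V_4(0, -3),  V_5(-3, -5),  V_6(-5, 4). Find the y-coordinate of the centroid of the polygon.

Apply the shoelace (surveyor's) formula. First the cross-terms c_i = x_i·y_{i+1} − x_{i+1}·y_i:
  2, -1, -6, -9, -37, -16  ⇒  2A = -67, A = -33.5.
Then Σ (y_i + y_{i+1})·c_i = 30, so ȳ = 30 / (6·(-33.5)) = -10/67.

-10/67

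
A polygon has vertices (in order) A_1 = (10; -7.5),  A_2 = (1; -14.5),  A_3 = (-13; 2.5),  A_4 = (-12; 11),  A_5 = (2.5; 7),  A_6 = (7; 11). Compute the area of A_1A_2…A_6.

Apply the shoelace formula: 2A = Σ (x_i·y_{i+1} − x_{i+1}·y_i), indices taken mod 6.
Cross-terms: -137.5, -186, -113, -111.5, -21.5, -162.5  ⇒  Σ = -732
Area = |Σ|/2 = 366.

366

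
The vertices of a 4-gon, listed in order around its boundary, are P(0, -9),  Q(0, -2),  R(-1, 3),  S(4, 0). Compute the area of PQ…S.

25

Σ = (0) + (-2) + (-12) + (-36) = -50
Area = |Σ|/2 = 25.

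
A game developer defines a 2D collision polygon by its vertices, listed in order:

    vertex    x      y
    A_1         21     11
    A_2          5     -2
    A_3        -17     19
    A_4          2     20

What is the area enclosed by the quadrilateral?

Σ = (-97) + (61) + (-378) + (-398) = -812
Area = |Σ|/2 = 406.

406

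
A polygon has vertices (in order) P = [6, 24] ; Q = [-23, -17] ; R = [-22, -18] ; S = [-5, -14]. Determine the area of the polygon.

Apply the shoelace (surveyor's) formula: 2A = Σ (x_i·y_{i+1} − x_{i+1}·y_i), indices taken mod 4.
Cross-terms: 450, 40, 218, -36  ⇒  Σ = 672
Area = |Σ|/2 = 336.

336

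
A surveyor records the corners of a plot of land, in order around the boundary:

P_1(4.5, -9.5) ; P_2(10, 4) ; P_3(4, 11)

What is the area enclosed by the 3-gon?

59.75

Apply Gauss's area formula: 2A = Σ (x_i·y_{i+1} − x_{i+1}·y_i), indices taken mod 3.
Cross-terms: 113, 94, -87.5  ⇒  Σ = 119.5
Area = |Σ|/2 = 59.75.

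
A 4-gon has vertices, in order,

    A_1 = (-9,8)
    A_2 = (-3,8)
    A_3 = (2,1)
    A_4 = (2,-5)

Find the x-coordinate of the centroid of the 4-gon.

-125/54

Apply the shoelace (surveyor's) formula. First the cross-terms c_i = x_i·y_{i+1} − x_{i+1}·y_i:
  -48, -19, -12, -29  ⇒  2A = -108, A = -54.
Then Σ (x_i + x_{i+1})·c_i = 750, so x̄ = 750 / (6·(-54)) = -125/54.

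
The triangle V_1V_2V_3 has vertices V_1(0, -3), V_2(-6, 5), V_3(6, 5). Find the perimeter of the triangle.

32

|V_1V_2| = √((-6)² + (8)²) = √100 = 10
|V_2V_3| = √((12)² + (0)²) = √144 = 12
|V_3V_1| = √((-6)² + (-8)²) = √100 = 10
Perimeter = 10 + 12 + 10 = 32.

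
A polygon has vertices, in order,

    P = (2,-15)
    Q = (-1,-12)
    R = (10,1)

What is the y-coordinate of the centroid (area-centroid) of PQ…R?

-26/3

Apply the shoelace formula. First the cross-terms c_i = x_i·y_{i+1} − x_{i+1}·y_i:
  -39, 119, -152  ⇒  2A = -72, A = -36.
Then Σ (y_i + y_{i+1})·c_i = 1872, so ȳ = 1872 / (6·(-36)) = -26/3.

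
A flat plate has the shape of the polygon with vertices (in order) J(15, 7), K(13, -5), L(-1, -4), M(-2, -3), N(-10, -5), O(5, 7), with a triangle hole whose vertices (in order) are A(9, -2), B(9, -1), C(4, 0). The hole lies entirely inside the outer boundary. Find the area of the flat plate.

179

Outer boundary:
J→K: (15)(-5) − (13)(7) = -166
K→L: (13)(-4) − (-1)(-5) = -57
L→M: (-1)(-3) − (-2)(-4) = -5
M→N: (-2)(-5) − (-10)(-3) = -20
N→O: (-10)(7) − (5)(-5) = -45
O→J: (5)(7) − (15)(7) = -70
Σ = -363
Area = |Σ|/2 = 181.5.
Hole:
Apply the surveyor's formula: 2A = Σ (x_i·y_{i+1} − x_{i+1}·y_i), indices taken mod 3.
Σ = (9) + (4) + (-8) = 5
Area = |Σ|/2 = 2.5.
Net area = 181.5 − 2.5 = 179.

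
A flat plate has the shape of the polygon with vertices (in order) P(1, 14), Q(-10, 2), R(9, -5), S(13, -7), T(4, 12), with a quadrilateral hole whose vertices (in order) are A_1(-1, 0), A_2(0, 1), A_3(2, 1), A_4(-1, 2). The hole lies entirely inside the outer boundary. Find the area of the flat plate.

Outer boundary:
Apply Gauss's area formula: 2A = Σ (x_i·y_{i+1} − x_{i+1}·y_i), indices taken mod 5.
Σ = (142) + (32) + (2) + (184) + (44) = 404
Area = |Σ|/2 = 202.
Hole:
Σ = (-1) + (-2) + (5) + (2) = 4
Area = |Σ|/2 = 2.
Net area = 202 − 2 = 200.

200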